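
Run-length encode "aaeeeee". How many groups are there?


Input: aaeeeee
Scanning for consecutive runs:
  Group 1: 'a' x 2 (positions 0-1)
  Group 2: 'e' x 5 (positions 2-6)
Total groups: 2

2


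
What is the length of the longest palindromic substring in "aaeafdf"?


Input: "aaeafdf"
Checking substrings for palindromes:
  [1:4] "aea" (len 3) => palindrome
  [4:7] "fdf" (len 3) => palindrome
  [0:2] "aa" (len 2) => palindrome
Longest palindromic substring: "aea" with length 3

3


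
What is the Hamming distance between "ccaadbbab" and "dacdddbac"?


Comparing "ccaadbbab" and "dacdddbac" position by position:
  Position 0: 'c' vs 'd' => differ
  Position 1: 'c' vs 'a' => differ
  Position 2: 'a' vs 'c' => differ
  Position 3: 'a' vs 'd' => differ
  Position 4: 'd' vs 'd' => same
  Position 5: 'b' vs 'd' => differ
  Position 6: 'b' vs 'b' => same
  Position 7: 'a' vs 'a' => same
  Position 8: 'b' vs 'c' => differ
Total differences (Hamming distance): 6

6


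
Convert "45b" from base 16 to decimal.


Input: "45b" in base 16
Positional expansion:
  Digit '4' (value 4) x 16^2 = 1024
  Digit '5' (value 5) x 16^1 = 80
  Digit 'b' (value 11) x 16^0 = 11
Sum = 1115

1115


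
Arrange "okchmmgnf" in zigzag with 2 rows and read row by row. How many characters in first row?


Zigzag "okchmmgnf" into 2 rows:
Placing characters:
  'o' => row 0
  'k' => row 1
  'c' => row 0
  'h' => row 1
  'm' => row 0
  'm' => row 1
  'g' => row 0
  'n' => row 1
  'f' => row 0
Rows:
  Row 0: "ocmgf"
  Row 1: "khmn"
First row length: 5

5


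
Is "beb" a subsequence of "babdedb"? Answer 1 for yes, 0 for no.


Check if "beb" is a subsequence of "babdedb"
Greedy scan:
  Position 0 ('b'): matches sub[0] = 'b'
  Position 1 ('a'): no match needed
  Position 2 ('b'): no match needed
  Position 3 ('d'): no match needed
  Position 4 ('e'): matches sub[1] = 'e'
  Position 5 ('d'): no match needed
  Position 6 ('b'): matches sub[2] = 'b'
All 3 characters matched => is a subsequence

1


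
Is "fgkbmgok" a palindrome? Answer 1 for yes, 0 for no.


Input: fgkbmgok
Reversed: kogmbkgf
  Compare pos 0 ('f') with pos 7 ('k'): MISMATCH
  Compare pos 1 ('g') with pos 6 ('o'): MISMATCH
  Compare pos 2 ('k') with pos 5 ('g'): MISMATCH
  Compare pos 3 ('b') with pos 4 ('m'): MISMATCH
Result: not a palindrome

0


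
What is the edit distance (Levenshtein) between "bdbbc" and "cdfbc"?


Computing edit distance: "bdbbc" -> "cdfbc"
DP table:
           c    d    f    b    c
      0    1    2    3    4    5
  b   1    1    2    3    3    4
  d   2    2    1    2    3    4
  b   3    3    2    2    2    3
  b   4    4    3    3    2    3
  c   5    4    4    4    3    2
Edit distance = dp[5][5] = 2

2


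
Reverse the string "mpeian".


Input: mpeian
Reading characters right to left:
  Position 5: 'n'
  Position 4: 'a'
  Position 3: 'i'
  Position 2: 'e'
  Position 1: 'p'
  Position 0: 'm'
Reversed: naiepm

naiepm


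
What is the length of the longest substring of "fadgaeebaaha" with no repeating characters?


Input: "fadgaeebaaha"
Sliding window (track last position of each char):
  Position 0 ('f'): window [0,0] length 1 -- new best
  Position 1 ('a'): window [0,1] length 2 -- new best
  Position 2 ('d'): window [0,2] length 3 -- new best
  Position 3 ('g'): window [0,3] length 4 -- new best
  Position 4 ('a'): repeat (last at 1), move window start to 2
  Position 4 ('a'): window [2,4] length 3
  Position 5 ('e'): window [2,5] length 4
  Position 6 ('e'): repeat (last at 5), move window start to 6
  Position 6 ('e'): window [6,6] length 1
  Position 7 ('b'): window [6,7] length 2
  Position 8 ('a'): window [6,8] length 3
  Position 9 ('a'): repeat (last at 8), move window start to 9
  Position 9 ('a'): window [9,9] length 1
  Position 10 ('h'): window [9,10] length 2
  Position 11 ('a'): repeat (last at 9), move window start to 10
  Position 11 ('a'): window [10,11] length 2
Longest substring with no repeats: "fadg" with length 4

4


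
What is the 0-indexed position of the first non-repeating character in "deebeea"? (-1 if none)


Input: deebeea
Character frequencies:
  'a': 1
  'b': 1
  'd': 1
  'e': 4
Scanning left to right for freq == 1:
  Position 0 ('d'): unique! => answer = 0

0


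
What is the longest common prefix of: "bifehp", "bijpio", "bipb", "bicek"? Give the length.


Words: bifehp, bijpio, bipb, bicek
  Position 0: all 'b' => match
  Position 1: all 'i' => match
  Position 2: ('f', 'j', 'p', 'c') => mismatch, stop
LCP = "bi" (length 2)

2


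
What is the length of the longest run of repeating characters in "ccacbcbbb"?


Input: "ccacbcbbb"
Scanning for longest run:
  Position 1 ('c'): continues run of 'c', length=2
  Position 2 ('a'): new char, reset run to 1
  Position 3 ('c'): new char, reset run to 1
  Position 4 ('b'): new char, reset run to 1
  Position 5 ('c'): new char, reset run to 1
  Position 6 ('b'): new char, reset run to 1
  Position 7 ('b'): continues run of 'b', length=2
  Position 8 ('b'): continues run of 'b', length=3
Longest run: 'b' with length 3

3


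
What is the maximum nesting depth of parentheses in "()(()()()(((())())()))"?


Input: "()(()()()(((())())()))"
Tracking depth:
  Position 0 '(': depth becomes 1
  Position 1 ')': depth becomes 0
  Position 2 '(': depth becomes 1
  Position 3 '(': depth becomes 2
  Position 4 ')': depth becomes 1
  Position 5 '(': depth becomes 2
  Position 6 ')': depth becomes 1
  Position 7 '(': depth becomes 2
  Position 8 ')': depth becomes 1
  Position 9 '(': depth becomes 2
  Position 10 '(': depth becomes 3
  Position 11 '(': depth becomes 4
  Position 12 '(': depth becomes 5
  Position 13 ')': depth becomes 4
  Position 14 ')': depth becomes 3
  Position 15 '(': depth becomes 4
  Position 16 ')': depth becomes 3
  Position 17 ')': depth becomes 2
  Position 18 '(': depth becomes 3
  Position 19 ')': depth becomes 2
  Position 20 ')': depth becomes 1
  Position 21 ')': depth becomes 0
Maximum depth reached: 5

5


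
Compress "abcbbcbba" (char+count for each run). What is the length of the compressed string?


Input: abcbbcbba
Runs:
  'a' x 1 => "a1"
  'b' x 1 => "b1"
  'c' x 1 => "c1"
  'b' x 2 => "b2"
  'c' x 1 => "c1"
  'b' x 2 => "b2"
  'a' x 1 => "a1"
Compressed: "a1b1c1b2c1b2a1"
Compressed length: 14

14


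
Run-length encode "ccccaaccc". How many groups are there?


Input: ccccaaccc
Scanning for consecutive runs:
  Group 1: 'c' x 4 (positions 0-3)
  Group 2: 'a' x 2 (positions 4-5)
  Group 3: 'c' x 3 (positions 6-8)
Total groups: 3

3


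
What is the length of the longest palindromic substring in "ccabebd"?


Input: "ccabebd"
Checking substrings for palindromes:
  [3:6] "beb" (len 3) => palindrome
  [0:2] "cc" (len 2) => palindrome
Longest palindromic substring: "beb" with length 3

3


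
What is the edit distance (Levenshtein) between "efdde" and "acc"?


Computing edit distance: "efdde" -> "acc"
DP table:
           a    c    c
      0    1    2    3
  e   1    1    2    3
  f   2    2    2    3
  d   3    3    3    3
  d   4    4    4    4
  e   5    5    5    5
Edit distance = dp[5][3] = 5

5


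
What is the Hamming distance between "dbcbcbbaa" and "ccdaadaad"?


Comparing "dbcbcbbaa" and "ccdaadaad" position by position:
  Position 0: 'd' vs 'c' => differ
  Position 1: 'b' vs 'c' => differ
  Position 2: 'c' vs 'd' => differ
  Position 3: 'b' vs 'a' => differ
  Position 4: 'c' vs 'a' => differ
  Position 5: 'b' vs 'd' => differ
  Position 6: 'b' vs 'a' => differ
  Position 7: 'a' vs 'a' => same
  Position 8: 'a' vs 'd' => differ
Total differences (Hamming distance): 8

8


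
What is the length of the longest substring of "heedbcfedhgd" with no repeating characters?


Input: "heedbcfedhgd"
Sliding window (track last position of each char):
  Position 0 ('h'): window [0,0] length 1 -- new best
  Position 1 ('e'): window [0,1] length 2 -- new best
  Position 2 ('e'): repeat (last at 1), move window start to 2
  Position 2 ('e'): window [2,2] length 1
  Position 3 ('d'): window [2,3] length 2
  Position 4 ('b'): window [2,4] length 3 -- new best
  Position 5 ('c'): window [2,5] length 4 -- new best
  Position 6 ('f'): window [2,6] length 5 -- new best
  Position 7 ('e'): repeat (last at 2), move window start to 3
  Position 7 ('e'): window [3,7] length 5
  Position 8 ('d'): repeat (last at 3), move window start to 4
  Position 8 ('d'): window [4,8] length 5
  Position 9 ('h'): window [4,9] length 6 -- new best
  Position 10 ('g'): window [4,10] length 7 -- new best
  Position 11 ('d'): repeat (last at 8), move window start to 9
  Position 11 ('d'): window [9,11] length 3
Longest substring with no repeats: "bcfedhg" with length 7

7


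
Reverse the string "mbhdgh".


Input: mbhdgh
Reading characters right to left:
  Position 5: 'h'
  Position 4: 'g'
  Position 3: 'd'
  Position 2: 'h'
  Position 1: 'b'
  Position 0: 'm'
Reversed: hgdhbm

hgdhbm


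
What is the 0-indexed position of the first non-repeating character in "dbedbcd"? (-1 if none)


Input: dbedbcd
Character frequencies:
  'b': 2
  'c': 1
  'd': 3
  'e': 1
Scanning left to right for freq == 1:
  Position 0 ('d'): freq=3, skip
  Position 1 ('b'): freq=2, skip
  Position 2 ('e'): unique! => answer = 2

2


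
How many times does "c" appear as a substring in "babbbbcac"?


Searching for "c" in "babbbbcac"
Scanning each position:
  Position 0: "b" => no
  Position 1: "a" => no
  Position 2: "b" => no
  Position 3: "b" => no
  Position 4: "b" => no
  Position 5: "b" => no
  Position 6: "c" => MATCH
  Position 7: "a" => no
  Position 8: "c" => MATCH
Total occurrences: 2

2


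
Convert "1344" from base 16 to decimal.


Input: "1344" in base 16
Positional expansion:
  Digit '1' (value 1) x 16^3 = 4096
  Digit '3' (value 3) x 16^2 = 768
  Digit '4' (value 4) x 16^1 = 64
  Digit '4' (value 4) x 16^0 = 4
Sum = 4932

4932


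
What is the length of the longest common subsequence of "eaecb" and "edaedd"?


LCS of "eaecb" and "edaedd"
DP table:
           e    d    a    e    d    d
      0    0    0    0    0    0    0
  e   0    1    1    1    1    1    1
  a   0    1    1    2    2    2    2
  e   0    1    1    2    3    3    3
  c   0    1    1    2    3    3    3
  b   0    1    1    2    3    3    3
LCS length = dp[5][6] = 3

3


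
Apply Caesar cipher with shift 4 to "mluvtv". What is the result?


Caesar cipher: shift "mluvtv" by 4
  'm' (pos 12) + 4 = pos 16 = 'q'
  'l' (pos 11) + 4 = pos 15 = 'p'
  'u' (pos 20) + 4 = pos 24 = 'y'
  'v' (pos 21) + 4 = pos 25 = 'z'
  't' (pos 19) + 4 = pos 23 = 'x'
  'v' (pos 21) + 4 = pos 25 = 'z'
Result: qpyzxz

qpyzxz


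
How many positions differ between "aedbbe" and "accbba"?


Comparing "aedbbe" and "accbba" position by position:
  Position 0: 'a' vs 'a' => same
  Position 1: 'e' vs 'c' => DIFFER
  Position 2: 'd' vs 'c' => DIFFER
  Position 3: 'b' vs 'b' => same
  Position 4: 'b' vs 'b' => same
  Position 5: 'e' vs 'a' => DIFFER
Positions that differ: 3

3


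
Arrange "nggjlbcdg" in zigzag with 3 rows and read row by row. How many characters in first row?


Zigzag "nggjlbcdg" into 3 rows:
Placing characters:
  'n' => row 0
  'g' => row 1
  'g' => row 2
  'j' => row 1
  'l' => row 0
  'b' => row 1
  'c' => row 2
  'd' => row 1
  'g' => row 0
Rows:
  Row 0: "nlg"
  Row 1: "gjbd"
  Row 2: "gc"
First row length: 3

3


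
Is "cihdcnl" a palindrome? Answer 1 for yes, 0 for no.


Input: cihdcnl
Reversed: lncdhic
  Compare pos 0 ('c') with pos 6 ('l'): MISMATCH
  Compare pos 1 ('i') with pos 5 ('n'): MISMATCH
  Compare pos 2 ('h') with pos 4 ('c'): MISMATCH
Result: not a palindrome

0


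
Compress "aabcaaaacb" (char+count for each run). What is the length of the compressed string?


Input: aabcaaaacb
Runs:
  'a' x 2 => "a2"
  'b' x 1 => "b1"
  'c' x 1 => "c1"
  'a' x 4 => "a4"
  'c' x 1 => "c1"
  'b' x 1 => "b1"
Compressed: "a2b1c1a4c1b1"
Compressed length: 12

12


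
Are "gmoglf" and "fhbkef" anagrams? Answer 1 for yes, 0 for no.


Strings: "gmoglf", "fhbkef"
Sorted first:  fgglmo
Sorted second: beffhk
Differ at position 0: 'f' vs 'b' => not anagrams

0


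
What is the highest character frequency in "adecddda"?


Input: adecddda
Character counts:
  'a': 2
  'c': 1
  'd': 4
  'e': 1
Maximum frequency: 4

4


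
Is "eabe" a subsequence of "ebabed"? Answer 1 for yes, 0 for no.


Check if "eabe" is a subsequence of "ebabed"
Greedy scan:
  Position 0 ('e'): matches sub[0] = 'e'
  Position 1 ('b'): no match needed
  Position 2 ('a'): matches sub[1] = 'a'
  Position 3 ('b'): matches sub[2] = 'b'
  Position 4 ('e'): matches sub[3] = 'e'
  Position 5 ('d'): no match needed
All 4 characters matched => is a subsequence

1


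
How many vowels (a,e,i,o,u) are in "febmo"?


Input: febmo
Checking each character:
  'f' at position 0: consonant
  'e' at position 1: vowel (running total: 1)
  'b' at position 2: consonant
  'm' at position 3: consonant
  'o' at position 4: vowel (running total: 2)
Total vowels: 2

2


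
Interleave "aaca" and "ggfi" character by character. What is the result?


Interleaving "aaca" and "ggfi":
  Position 0: 'a' from first, 'g' from second => "ag"
  Position 1: 'a' from first, 'g' from second => "ag"
  Position 2: 'c' from first, 'f' from second => "cf"
  Position 3: 'a' from first, 'i' from second => "ai"
Result: agagcfai

agagcfai


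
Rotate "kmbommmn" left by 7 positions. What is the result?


Input: "kmbommmn", rotate left by 7
First 7 characters: "kmbommm"
Remaining characters: "n"
Concatenate remaining + first: "n" + "kmbommm" = "nkmbommm"

nkmbommm


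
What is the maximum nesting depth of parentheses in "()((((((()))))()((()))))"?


Input: "()((((((()))))()((()))))"
Tracking depth:
  Position 0 '(': depth becomes 1
  Position 1 ')': depth becomes 0
  Position 2 '(': depth becomes 1
  Position 3 '(': depth becomes 2
  Position 4 '(': depth becomes 3
  Position 5 '(': depth becomes 4
  Position 6 '(': depth becomes 5
  Position 7 '(': depth becomes 6
  Position 8 '(': depth becomes 7
  Position 9 ')': depth becomes 6
  Position 10 ')': depth becomes 5
  Position 11 ')': depth becomes 4
  Position 12 ')': depth becomes 3
  Position 13 ')': depth becomes 2
  Position 14 '(': depth becomes 3
  Position 15 ')': depth becomes 2
  Position 16 '(': depth becomes 3
  Position 17 '(': depth becomes 4
  Position 18 '(': depth becomes 5
  Position 19 ')': depth becomes 4
  Position 20 ')': depth becomes 3
  Position 21 ')': depth becomes 2
  Position 22 ')': depth becomes 1
  Position 23 ')': depth becomes 0
Maximum depth reached: 7

7


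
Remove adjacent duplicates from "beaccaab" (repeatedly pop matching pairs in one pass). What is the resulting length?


Input: beaccaab
Stack-based adjacent duplicate removal:
  Read 'b': push. Stack: b
  Read 'e': push. Stack: be
  Read 'a': push. Stack: bea
  Read 'c': push. Stack: beac
  Read 'c': matches stack top 'c' => pop. Stack: bea
  Read 'a': matches stack top 'a' => pop. Stack: be
  Read 'a': push. Stack: bea
  Read 'b': push. Stack: beab
Final stack: "beab" (length 4)

4


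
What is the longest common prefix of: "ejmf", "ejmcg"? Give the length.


Words: ejmf, ejmcg
  Position 0: all 'e' => match
  Position 1: all 'j' => match
  Position 2: all 'm' => match
  Position 3: ('f', 'c') => mismatch, stop
LCP = "ejm" (length 3)

3


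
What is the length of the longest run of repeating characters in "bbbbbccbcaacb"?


Input: "bbbbbccbcaacb"
Scanning for longest run:
  Position 1 ('b'): continues run of 'b', length=2
  Position 2 ('b'): continues run of 'b', length=3
  Position 3 ('b'): continues run of 'b', length=4
  Position 4 ('b'): continues run of 'b', length=5
  Position 5 ('c'): new char, reset run to 1
  Position 6 ('c'): continues run of 'c', length=2
  Position 7 ('b'): new char, reset run to 1
  Position 8 ('c'): new char, reset run to 1
  Position 9 ('a'): new char, reset run to 1
  Position 10 ('a'): continues run of 'a', length=2
  Position 11 ('c'): new char, reset run to 1
  Position 12 ('b'): new char, reset run to 1
Longest run: 'b' with length 5

5


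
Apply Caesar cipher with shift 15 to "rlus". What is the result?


Caesar cipher: shift "rlus" by 15
  'r' (pos 17) + 15 = pos 6 = 'g'
  'l' (pos 11) + 15 = pos 0 = 'a'
  'u' (pos 20) + 15 = pos 9 = 'j'
  's' (pos 18) + 15 = pos 7 = 'h'
Result: gajh

gajh


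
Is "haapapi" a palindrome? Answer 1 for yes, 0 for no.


Input: haapapi
Reversed: ipapaah
  Compare pos 0 ('h') with pos 6 ('i'): MISMATCH
  Compare pos 1 ('a') with pos 5 ('p'): MISMATCH
  Compare pos 2 ('a') with pos 4 ('a'): match
Result: not a palindrome

0


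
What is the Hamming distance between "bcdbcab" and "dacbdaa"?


Comparing "bcdbcab" and "dacbdaa" position by position:
  Position 0: 'b' vs 'd' => differ
  Position 1: 'c' vs 'a' => differ
  Position 2: 'd' vs 'c' => differ
  Position 3: 'b' vs 'b' => same
  Position 4: 'c' vs 'd' => differ
  Position 5: 'a' vs 'a' => same
  Position 6: 'b' vs 'a' => differ
Total differences (Hamming distance): 5

5


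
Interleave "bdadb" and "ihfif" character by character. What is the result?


Interleaving "bdadb" and "ihfif":
  Position 0: 'b' from first, 'i' from second => "bi"
  Position 1: 'd' from first, 'h' from second => "dh"
  Position 2: 'a' from first, 'f' from second => "af"
  Position 3: 'd' from first, 'i' from second => "di"
  Position 4: 'b' from first, 'f' from second => "bf"
Result: bidhafdibf

bidhafdibf


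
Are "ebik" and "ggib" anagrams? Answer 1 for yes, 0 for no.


Strings: "ebik", "ggib"
Sorted first:  beik
Sorted second: bggi
Differ at position 1: 'e' vs 'g' => not anagrams

0


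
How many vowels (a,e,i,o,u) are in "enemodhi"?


Input: enemodhi
Checking each character:
  'e' at position 0: vowel (running total: 1)
  'n' at position 1: consonant
  'e' at position 2: vowel (running total: 2)
  'm' at position 3: consonant
  'o' at position 4: vowel (running total: 3)
  'd' at position 5: consonant
  'h' at position 6: consonant
  'i' at position 7: vowel (running total: 4)
Total vowels: 4

4


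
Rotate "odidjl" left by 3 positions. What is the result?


Input: "odidjl", rotate left by 3
First 3 characters: "odi"
Remaining characters: "djl"
Concatenate remaining + first: "djl" + "odi" = "djlodi"

djlodi


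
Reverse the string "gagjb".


Input: gagjb
Reading characters right to left:
  Position 4: 'b'
  Position 3: 'j'
  Position 2: 'g'
  Position 1: 'a'
  Position 0: 'g'
Reversed: bjgag

bjgag


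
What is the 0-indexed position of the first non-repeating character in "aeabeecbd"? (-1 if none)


Input: aeabeecbd
Character frequencies:
  'a': 2
  'b': 2
  'c': 1
  'd': 1
  'e': 3
Scanning left to right for freq == 1:
  Position 0 ('a'): freq=2, skip
  Position 1 ('e'): freq=3, skip
  Position 2 ('a'): freq=2, skip
  Position 3 ('b'): freq=2, skip
  Position 4 ('e'): freq=3, skip
  Position 5 ('e'): freq=3, skip
  Position 6 ('c'): unique! => answer = 6

6


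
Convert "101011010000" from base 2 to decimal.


Input: "101011010000" in base 2
Positional expansion:
  Digit '1' (value 1) x 2^11 = 2048
  Digit '0' (value 0) x 2^10 = 0
  Digit '1' (value 1) x 2^9 = 512
  Digit '0' (value 0) x 2^8 = 0
  Digit '1' (value 1) x 2^7 = 128
  Digit '1' (value 1) x 2^6 = 64
  Digit '0' (value 0) x 2^5 = 0
  Digit '1' (value 1) x 2^4 = 16
  Digit '0' (value 0) x 2^3 = 0
  Digit '0' (value 0) x 2^2 = 0
  Digit '0' (value 0) x 2^1 = 0
  Digit '0' (value 0) x 2^0 = 0
Sum = 2768

2768


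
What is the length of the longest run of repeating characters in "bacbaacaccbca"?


Input: "bacbaacaccbca"
Scanning for longest run:
  Position 1 ('a'): new char, reset run to 1
  Position 2 ('c'): new char, reset run to 1
  Position 3 ('b'): new char, reset run to 1
  Position 4 ('a'): new char, reset run to 1
  Position 5 ('a'): continues run of 'a', length=2
  Position 6 ('c'): new char, reset run to 1
  Position 7 ('a'): new char, reset run to 1
  Position 8 ('c'): new char, reset run to 1
  Position 9 ('c'): continues run of 'c', length=2
  Position 10 ('b'): new char, reset run to 1
  Position 11 ('c'): new char, reset run to 1
  Position 12 ('a'): new char, reset run to 1
Longest run: 'a' with length 2

2


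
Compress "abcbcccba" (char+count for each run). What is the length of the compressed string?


Input: abcbcccba
Runs:
  'a' x 1 => "a1"
  'b' x 1 => "b1"
  'c' x 1 => "c1"
  'b' x 1 => "b1"
  'c' x 3 => "c3"
  'b' x 1 => "b1"
  'a' x 1 => "a1"
Compressed: "a1b1c1b1c3b1a1"
Compressed length: 14

14


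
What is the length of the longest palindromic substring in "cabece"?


Input: "cabece"
Checking substrings for palindromes:
  [3:6] "ece" (len 3) => palindrome
Longest palindromic substring: "ece" with length 3

3


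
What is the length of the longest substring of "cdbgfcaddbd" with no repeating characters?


Input: "cdbgfcaddbd"
Sliding window (track last position of each char):
  Position 0 ('c'): window [0,0] length 1 -- new best
  Position 1 ('d'): window [0,1] length 2 -- new best
  Position 2 ('b'): window [0,2] length 3 -- new best
  Position 3 ('g'): window [0,3] length 4 -- new best
  Position 4 ('f'): window [0,4] length 5 -- new best
  Position 5 ('c'): repeat (last at 0), move window start to 1
  Position 5 ('c'): window [1,5] length 5
  Position 6 ('a'): window [1,6] length 6 -- new best
  Position 7 ('d'): repeat (last at 1), move window start to 2
  Position 7 ('d'): window [2,7] length 6
  Position 8 ('d'): repeat (last at 7), move window start to 8
  Position 8 ('d'): window [8,8] length 1
  Position 9 ('b'): window [8,9] length 2
  Position 10 ('d'): repeat (last at 8), move window start to 9
  Position 10 ('d'): window [9,10] length 2
Longest substring with no repeats: "dbgfca" with length 6

6


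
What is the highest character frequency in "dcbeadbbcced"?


Input: dcbeadbbcced
Character counts:
  'a': 1
  'b': 3
  'c': 3
  'd': 3
  'e': 2
Maximum frequency: 3

3


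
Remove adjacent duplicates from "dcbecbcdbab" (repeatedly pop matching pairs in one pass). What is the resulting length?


Input: dcbecbcdbab
Stack-based adjacent duplicate removal:
  Read 'd': push. Stack: d
  Read 'c': push. Stack: dc
  Read 'b': push. Stack: dcb
  Read 'e': push. Stack: dcbe
  Read 'c': push. Stack: dcbec
  Read 'b': push. Stack: dcbecb
  Read 'c': push. Stack: dcbecbc
  Read 'd': push. Stack: dcbecbcd
  Read 'b': push. Stack: dcbecbcdb
  Read 'a': push. Stack: dcbecbcdba
  Read 'b': push. Stack: dcbecbcdbab
Final stack: "dcbecbcdbab" (length 11)

11


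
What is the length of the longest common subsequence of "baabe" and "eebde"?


LCS of "baabe" and "eebde"
DP table:
           e    e    b    d    e
      0    0    0    0    0    0
  b   0    0    0    1    1    1
  a   0    0    0    1    1    1
  a   0    0    0    1    1    1
  b   0    0    0    1    1    1
  e   0    1    1    1    1    2
LCS length = dp[5][5] = 2

2


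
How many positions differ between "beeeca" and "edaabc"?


Comparing "beeeca" and "edaabc" position by position:
  Position 0: 'b' vs 'e' => DIFFER
  Position 1: 'e' vs 'd' => DIFFER
  Position 2: 'e' vs 'a' => DIFFER
  Position 3: 'e' vs 'a' => DIFFER
  Position 4: 'c' vs 'b' => DIFFER
  Position 5: 'a' vs 'c' => DIFFER
Positions that differ: 6

6


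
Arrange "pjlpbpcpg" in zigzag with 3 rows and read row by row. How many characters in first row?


Zigzag "pjlpbpcpg" into 3 rows:
Placing characters:
  'p' => row 0
  'j' => row 1
  'l' => row 2
  'p' => row 1
  'b' => row 0
  'p' => row 1
  'c' => row 2
  'p' => row 1
  'g' => row 0
Rows:
  Row 0: "pbg"
  Row 1: "jppp"
  Row 2: "lc"
First row length: 3

3


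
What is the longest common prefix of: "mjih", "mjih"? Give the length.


Words: mjih, mjih
  Position 0: all 'm' => match
  Position 1: all 'j' => match
  Position 2: all 'i' => match
  Position 3: all 'h' => match
LCP = "mjih" (length 4)

4


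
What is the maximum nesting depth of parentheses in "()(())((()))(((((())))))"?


Input: "()(())((()))(((((())))))"
Tracking depth:
  Position 0 '(': depth becomes 1
  Position 1 ')': depth becomes 0
  Position 2 '(': depth becomes 1
  Position 3 '(': depth becomes 2
  Position 4 ')': depth becomes 1
  Position 5 ')': depth becomes 0
  Position 6 '(': depth becomes 1
  Position 7 '(': depth becomes 2
  Position 8 '(': depth becomes 3
  Position 9 ')': depth becomes 2
  Position 10 ')': depth becomes 1
  Position 11 ')': depth becomes 0
  Position 12 '(': depth becomes 1
  Position 13 '(': depth becomes 2
  Position 14 '(': depth becomes 3
  Position 15 '(': depth becomes 4
  Position 16 '(': depth becomes 5
  Position 17 '(': depth becomes 6
  Position 18 ')': depth becomes 5
  Position 19 ')': depth becomes 4
  Position 20 ')': depth becomes 3
  Position 21 ')': depth becomes 2
  Position 22 ')': depth becomes 1
  Position 23 ')': depth becomes 0
Maximum depth reached: 6

6


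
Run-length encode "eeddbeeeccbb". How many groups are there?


Input: eeddbeeeccbb
Scanning for consecutive runs:
  Group 1: 'e' x 2 (positions 0-1)
  Group 2: 'd' x 2 (positions 2-3)
  Group 3: 'b' x 1 (positions 4-4)
  Group 4: 'e' x 3 (positions 5-7)
  Group 5: 'c' x 2 (positions 8-9)
  Group 6: 'b' x 2 (positions 10-11)
Total groups: 6

6


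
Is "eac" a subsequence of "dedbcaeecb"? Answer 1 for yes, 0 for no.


Check if "eac" is a subsequence of "dedbcaeecb"
Greedy scan:
  Position 0 ('d'): no match needed
  Position 1 ('e'): matches sub[0] = 'e'
  Position 2 ('d'): no match needed
  Position 3 ('b'): no match needed
  Position 4 ('c'): no match needed
  Position 5 ('a'): matches sub[1] = 'a'
  Position 6 ('e'): no match needed
  Position 7 ('e'): no match needed
  Position 8 ('c'): matches sub[2] = 'c'
  Position 9 ('b'): no match needed
All 3 characters matched => is a subsequence

1


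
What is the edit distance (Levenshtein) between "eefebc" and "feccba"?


Computing edit distance: "eefebc" -> "feccba"
DP table:
           f    e    c    c    b    a
      0    1    2    3    4    5    6
  e   1    1    1    2    3    4    5
  e   2    2    1    2    3    4    5
  f   3    2    2    2    3    4    5
  e   4    3    2    3    3    4    5
  b   5    4    3    3    4    3    4
  c   6    5    4    3    3    4    4
Edit distance = dp[6][6] = 4

4


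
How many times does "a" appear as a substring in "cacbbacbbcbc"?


Searching for "a" in "cacbbacbbcbc"
Scanning each position:
  Position 0: "c" => no
  Position 1: "a" => MATCH
  Position 2: "c" => no
  Position 3: "b" => no
  Position 4: "b" => no
  Position 5: "a" => MATCH
  Position 6: "c" => no
  Position 7: "b" => no
  Position 8: "b" => no
  Position 9: "c" => no
  Position 10: "b" => no
  Position 11: "c" => no
Total occurrences: 2

2


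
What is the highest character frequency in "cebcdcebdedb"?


Input: cebcdcebdedb
Character counts:
  'b': 3
  'c': 3
  'd': 3
  'e': 3
Maximum frequency: 3

3


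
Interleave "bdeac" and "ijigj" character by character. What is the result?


Interleaving "bdeac" and "ijigj":
  Position 0: 'b' from first, 'i' from second => "bi"
  Position 1: 'd' from first, 'j' from second => "dj"
  Position 2: 'e' from first, 'i' from second => "ei"
  Position 3: 'a' from first, 'g' from second => "ag"
  Position 4: 'c' from first, 'j' from second => "cj"
Result: bidjeiagcj

bidjeiagcj


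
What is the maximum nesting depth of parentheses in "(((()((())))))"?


Input: "(((()((())))))"
Tracking depth:
  Position 0 '(': depth becomes 1
  Position 1 '(': depth becomes 2
  Position 2 '(': depth becomes 3
  Position 3 '(': depth becomes 4
  Position 4 ')': depth becomes 3
  Position 5 '(': depth becomes 4
  Position 6 '(': depth becomes 5
  Position 7 '(': depth becomes 6
  Position 8 ')': depth becomes 5
  Position 9 ')': depth becomes 4
  Position 10 ')': depth becomes 3
  Position 11 ')': depth becomes 2
  Position 12 ')': depth becomes 1
  Position 13 ')': depth becomes 0
Maximum depth reached: 6

6


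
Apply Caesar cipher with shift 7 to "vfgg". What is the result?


Caesar cipher: shift "vfgg" by 7
  'v' (pos 21) + 7 = pos 2 = 'c'
  'f' (pos 5) + 7 = pos 12 = 'm'
  'g' (pos 6) + 7 = pos 13 = 'n'
  'g' (pos 6) + 7 = pos 13 = 'n'
Result: cmnn

cmnn


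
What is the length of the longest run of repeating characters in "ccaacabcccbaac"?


Input: "ccaacabcccbaac"
Scanning for longest run:
  Position 1 ('c'): continues run of 'c', length=2
  Position 2 ('a'): new char, reset run to 1
  Position 3 ('a'): continues run of 'a', length=2
  Position 4 ('c'): new char, reset run to 1
  Position 5 ('a'): new char, reset run to 1
  Position 6 ('b'): new char, reset run to 1
  Position 7 ('c'): new char, reset run to 1
  Position 8 ('c'): continues run of 'c', length=2
  Position 9 ('c'): continues run of 'c', length=3
  Position 10 ('b'): new char, reset run to 1
  Position 11 ('a'): new char, reset run to 1
  Position 12 ('a'): continues run of 'a', length=2
  Position 13 ('c'): new char, reset run to 1
Longest run: 'c' with length 3

3


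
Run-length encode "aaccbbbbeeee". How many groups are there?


Input: aaccbbbbeeee
Scanning for consecutive runs:
  Group 1: 'a' x 2 (positions 0-1)
  Group 2: 'c' x 2 (positions 2-3)
  Group 3: 'b' x 4 (positions 4-7)
  Group 4: 'e' x 4 (positions 8-11)
Total groups: 4

4


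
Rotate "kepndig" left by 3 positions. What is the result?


Input: "kepndig", rotate left by 3
First 3 characters: "kep"
Remaining characters: "ndig"
Concatenate remaining + first: "ndig" + "kep" = "ndigkep"

ndigkep


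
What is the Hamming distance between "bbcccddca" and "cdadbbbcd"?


Comparing "bbcccddca" and "cdadbbbcd" position by position:
  Position 0: 'b' vs 'c' => differ
  Position 1: 'b' vs 'd' => differ
  Position 2: 'c' vs 'a' => differ
  Position 3: 'c' vs 'd' => differ
  Position 4: 'c' vs 'b' => differ
  Position 5: 'd' vs 'b' => differ
  Position 6: 'd' vs 'b' => differ
  Position 7: 'c' vs 'c' => same
  Position 8: 'a' vs 'd' => differ
Total differences (Hamming distance): 8

8


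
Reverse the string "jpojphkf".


Input: jpojphkf
Reading characters right to left:
  Position 7: 'f'
  Position 6: 'k'
  Position 5: 'h'
  Position 4: 'p'
  Position 3: 'j'
  Position 2: 'o'
  Position 1: 'p'
  Position 0: 'j'
Reversed: fkhpjopj

fkhpjopj


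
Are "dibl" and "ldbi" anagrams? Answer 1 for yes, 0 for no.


Strings: "dibl", "ldbi"
Sorted first:  bdil
Sorted second: bdil
Sorted forms match => anagrams

1


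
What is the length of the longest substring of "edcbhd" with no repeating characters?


Input: "edcbhd"
Sliding window (track last position of each char):
  Position 0 ('e'): window [0,0] length 1 -- new best
  Position 1 ('d'): window [0,1] length 2 -- new best
  Position 2 ('c'): window [0,2] length 3 -- new best
  Position 3 ('b'): window [0,3] length 4 -- new best
  Position 4 ('h'): window [0,4] length 5 -- new best
  Position 5 ('d'): repeat (last at 1), move window start to 2
  Position 5 ('d'): window [2,5] length 4
Longest substring with no repeats: "edcbh" with length 5

5


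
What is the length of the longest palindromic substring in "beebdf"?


Input: "beebdf"
Checking substrings for palindromes:
  [0:4] "beeb" (len 4) => palindrome
  [1:3] "ee" (len 2) => palindrome
Longest palindromic substring: "beeb" with length 4

4


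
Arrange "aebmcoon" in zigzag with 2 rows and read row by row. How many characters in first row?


Zigzag "aebmcoon" into 2 rows:
Placing characters:
  'a' => row 0
  'e' => row 1
  'b' => row 0
  'm' => row 1
  'c' => row 0
  'o' => row 1
  'o' => row 0
  'n' => row 1
Rows:
  Row 0: "abco"
  Row 1: "emon"
First row length: 4

4


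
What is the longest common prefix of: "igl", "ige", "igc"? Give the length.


Words: igl, ige, igc
  Position 0: all 'i' => match
  Position 1: all 'g' => match
  Position 2: ('l', 'e', 'c') => mismatch, stop
LCP = "ig" (length 2)

2


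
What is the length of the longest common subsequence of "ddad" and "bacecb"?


LCS of "ddad" and "bacecb"
DP table:
           b    a    c    e    c    b
      0    0    0    0    0    0    0
  d   0    0    0    0    0    0    0
  d   0    0    0    0    0    0    0
  a   0    0    1    1    1    1    1
  d   0    0    1    1    1    1    1
LCS length = dp[4][6] = 1

1


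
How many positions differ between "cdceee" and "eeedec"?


Comparing "cdceee" and "eeedec" position by position:
  Position 0: 'c' vs 'e' => DIFFER
  Position 1: 'd' vs 'e' => DIFFER
  Position 2: 'c' vs 'e' => DIFFER
  Position 3: 'e' vs 'd' => DIFFER
  Position 4: 'e' vs 'e' => same
  Position 5: 'e' vs 'c' => DIFFER
Positions that differ: 5

5


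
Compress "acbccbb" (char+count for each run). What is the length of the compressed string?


Input: acbccbb
Runs:
  'a' x 1 => "a1"
  'c' x 1 => "c1"
  'b' x 1 => "b1"
  'c' x 2 => "c2"
  'b' x 2 => "b2"
Compressed: "a1c1b1c2b2"
Compressed length: 10

10


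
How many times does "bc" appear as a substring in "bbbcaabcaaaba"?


Searching for "bc" in "bbbcaabcaaaba"
Scanning each position:
  Position 0: "bb" => no
  Position 1: "bb" => no
  Position 2: "bc" => MATCH
  Position 3: "ca" => no
  Position 4: "aa" => no
  Position 5: "ab" => no
  Position 6: "bc" => MATCH
  Position 7: "ca" => no
  Position 8: "aa" => no
  Position 9: "aa" => no
  Position 10: "ab" => no
  Position 11: "ba" => no
Total occurrences: 2

2


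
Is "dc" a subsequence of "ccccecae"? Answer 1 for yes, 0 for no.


Check if "dc" is a subsequence of "ccccecae"
Greedy scan:
  Position 0 ('c'): no match needed
  Position 1 ('c'): no match needed
  Position 2 ('c'): no match needed
  Position 3 ('c'): no match needed
  Position 4 ('e'): no match needed
  Position 5 ('c'): no match needed
  Position 6 ('a'): no match needed
  Position 7 ('e'): no match needed
Only matched 0/2 characters => not a subsequence

0


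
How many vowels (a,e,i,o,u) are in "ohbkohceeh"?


Input: ohbkohceeh
Checking each character:
  'o' at position 0: vowel (running total: 1)
  'h' at position 1: consonant
  'b' at position 2: consonant
  'k' at position 3: consonant
  'o' at position 4: vowel (running total: 2)
  'h' at position 5: consonant
  'c' at position 6: consonant
  'e' at position 7: vowel (running total: 3)
  'e' at position 8: vowel (running total: 4)
  'h' at position 9: consonant
Total vowels: 4

4


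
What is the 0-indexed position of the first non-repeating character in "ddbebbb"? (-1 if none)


Input: ddbebbb
Character frequencies:
  'b': 4
  'd': 2
  'e': 1
Scanning left to right for freq == 1:
  Position 0 ('d'): freq=2, skip
  Position 1 ('d'): freq=2, skip
  Position 2 ('b'): freq=4, skip
  Position 3 ('e'): unique! => answer = 3

3


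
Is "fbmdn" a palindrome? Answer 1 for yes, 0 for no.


Input: fbmdn
Reversed: ndmbf
  Compare pos 0 ('f') with pos 4 ('n'): MISMATCH
  Compare pos 1 ('b') with pos 3 ('d'): MISMATCH
Result: not a palindrome

0


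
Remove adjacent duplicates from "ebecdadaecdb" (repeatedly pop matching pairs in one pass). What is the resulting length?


Input: ebecdadaecdb
Stack-based adjacent duplicate removal:
  Read 'e': push. Stack: e
  Read 'b': push. Stack: eb
  Read 'e': push. Stack: ebe
  Read 'c': push. Stack: ebec
  Read 'd': push. Stack: ebecd
  Read 'a': push. Stack: ebecda
  Read 'd': push. Stack: ebecdad
  Read 'a': push. Stack: ebecdada
  Read 'e': push. Stack: ebecdadae
  Read 'c': push. Stack: ebecdadaec
  Read 'd': push. Stack: ebecdadaecd
  Read 'b': push. Stack: ebecdadaecdb
Final stack: "ebecdadaecdb" (length 12)

12


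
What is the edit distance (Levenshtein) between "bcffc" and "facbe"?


Computing edit distance: "bcffc" -> "facbe"
DP table:
           f    a    c    b    e
      0    1    2    3    4    5
  b   1    1    2    3    3    4
  c   2    2    2    2    3    4
  f   3    2    3    3    3    4
  f   4    3    3    4    4    4
  c   5    4    4    3    4    5
Edit distance = dp[5][5] = 5

5


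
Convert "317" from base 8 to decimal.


Input: "317" in base 8
Positional expansion:
  Digit '3' (value 3) x 8^2 = 192
  Digit '1' (value 1) x 8^1 = 8
  Digit '7' (value 7) x 8^0 = 7
Sum = 207

207


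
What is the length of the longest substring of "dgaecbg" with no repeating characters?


Input: "dgaecbg"
Sliding window (track last position of each char):
  Position 0 ('d'): window [0,0] length 1 -- new best
  Position 1 ('g'): window [0,1] length 2 -- new best
  Position 2 ('a'): window [0,2] length 3 -- new best
  Position 3 ('e'): window [0,3] length 4 -- new best
  Position 4 ('c'): window [0,4] length 5 -- new best
  Position 5 ('b'): window [0,5] length 6 -- new best
  Position 6 ('g'): repeat (last at 1), move window start to 2
  Position 6 ('g'): window [2,6] length 5
Longest substring with no repeats: "dgaecb" with length 6

6


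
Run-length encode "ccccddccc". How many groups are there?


Input: ccccddccc
Scanning for consecutive runs:
  Group 1: 'c' x 4 (positions 0-3)
  Group 2: 'd' x 2 (positions 4-5)
  Group 3: 'c' x 3 (positions 6-8)
Total groups: 3

3


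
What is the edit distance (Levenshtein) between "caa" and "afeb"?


Computing edit distance: "caa" -> "afeb"
DP table:
           a    f    e    b
      0    1    2    3    4
  c   1    1    2    3    4
  a   2    1    2    3    4
  a   3    2    2    3    4
Edit distance = dp[3][4] = 4

4


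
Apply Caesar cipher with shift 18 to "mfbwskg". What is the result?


Caesar cipher: shift "mfbwskg" by 18
  'm' (pos 12) + 18 = pos 4 = 'e'
  'f' (pos 5) + 18 = pos 23 = 'x'
  'b' (pos 1) + 18 = pos 19 = 't'
  'w' (pos 22) + 18 = pos 14 = 'o'
  's' (pos 18) + 18 = pos 10 = 'k'
  'k' (pos 10) + 18 = pos 2 = 'c'
  'g' (pos 6) + 18 = pos 24 = 'y'
Result: extokcy

extokcy


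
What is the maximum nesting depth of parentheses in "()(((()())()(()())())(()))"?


Input: "()(((()())()(()())())(()))"
Tracking depth:
  Position 0 '(': depth becomes 1
  Position 1 ')': depth becomes 0
  Position 2 '(': depth becomes 1
  Position 3 '(': depth becomes 2
  Position 4 '(': depth becomes 3
  Position 5 '(': depth becomes 4
  Position 6 ')': depth becomes 3
  Position 7 '(': depth becomes 4
  Position 8 ')': depth becomes 3
  Position 9 ')': depth becomes 2
  Position 10 '(': depth becomes 3
  Position 11 ')': depth becomes 2
  Position 12 '(': depth becomes 3
  Position 13 '(': depth becomes 4
  Position 14 ')': depth becomes 3
  Position 15 '(': depth becomes 4
  Position 16 ')': depth becomes 3
  Position 17 ')': depth becomes 2
  Position 18 '(': depth becomes 3
  Position 19 ')': depth becomes 2
  Position 20 ')': depth becomes 1
  Position 21 '(': depth becomes 2
  Position 22 '(': depth becomes 3
  Position 23 ')': depth becomes 2
  Position 24 ')': depth becomes 1
  Position 25 ')': depth becomes 0
Maximum depth reached: 4

4


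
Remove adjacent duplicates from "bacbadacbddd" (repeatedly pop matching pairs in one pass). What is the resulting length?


Input: bacbadacbddd
Stack-based adjacent duplicate removal:
  Read 'b': push. Stack: b
  Read 'a': push. Stack: ba
  Read 'c': push. Stack: bac
  Read 'b': push. Stack: bacb
  Read 'a': push. Stack: bacba
  Read 'd': push. Stack: bacbad
  Read 'a': push. Stack: bacbada
  Read 'c': push. Stack: bacbadac
  Read 'b': push. Stack: bacbadacb
  Read 'd': push. Stack: bacbadacbd
  Read 'd': matches stack top 'd' => pop. Stack: bacbadacb
  Read 'd': push. Stack: bacbadacbd
Final stack: "bacbadacbd" (length 10)

10


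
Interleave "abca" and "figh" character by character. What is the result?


Interleaving "abca" and "figh":
  Position 0: 'a' from first, 'f' from second => "af"
  Position 1: 'b' from first, 'i' from second => "bi"
  Position 2: 'c' from first, 'g' from second => "cg"
  Position 3: 'a' from first, 'h' from second => "ah"
Result: afbicgah

afbicgah


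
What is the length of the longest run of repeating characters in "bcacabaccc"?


Input: "bcacabaccc"
Scanning for longest run:
  Position 1 ('c'): new char, reset run to 1
  Position 2 ('a'): new char, reset run to 1
  Position 3 ('c'): new char, reset run to 1
  Position 4 ('a'): new char, reset run to 1
  Position 5 ('b'): new char, reset run to 1
  Position 6 ('a'): new char, reset run to 1
  Position 7 ('c'): new char, reset run to 1
  Position 8 ('c'): continues run of 'c', length=2
  Position 9 ('c'): continues run of 'c', length=3
Longest run: 'c' with length 3

3
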